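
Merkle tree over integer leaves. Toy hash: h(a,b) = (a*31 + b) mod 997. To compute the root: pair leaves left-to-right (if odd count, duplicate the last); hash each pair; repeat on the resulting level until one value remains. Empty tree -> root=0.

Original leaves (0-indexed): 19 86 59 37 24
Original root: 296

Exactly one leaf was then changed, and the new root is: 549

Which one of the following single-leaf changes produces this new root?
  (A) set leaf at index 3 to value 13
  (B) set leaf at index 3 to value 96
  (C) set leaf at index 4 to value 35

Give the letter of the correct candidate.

Answer: A

Derivation:
Original leaves: [19, 86, 59, 37, 24]
Target new root: 549
Try each candidate change and compute the resulting root:
Candidate A: set leaf[3] = 13 -> leaves = [19, 86, 59, 13, 24]
  L0: [19, 86, 59, 13, 24]
  L1: h(19,86)=(19*31+86)%997=675 h(59,13)=(59*31+13)%997=845 h(24,24)=(24*31+24)%997=768 -> [675, 845, 768]
  L2: h(675,845)=(675*31+845)%997=833 h(768,768)=(768*31+768)%997=648 -> [833, 648]
  L3: h(833,648)=(833*31+648)%997=549 -> [549]
  root = 549 == target 549  ** MATCH **
Candidate B: set leaf[3] = 96 -> leaves = [19, 86, 59, 96, 24]
  L0: [19, 86, 59, 96, 24]
  L1: h(19,86)=(19*31+86)%997=675 h(59,96)=(59*31+96)%997=928 h(24,24)=(24*31+24)%997=768 -> [675, 928, 768]
  L2: h(675,928)=(675*31+928)%997=916 h(768,768)=(768*31+768)%997=648 -> [916, 648]
  L3: h(916,648)=(916*31+648)%997=131 -> [131]
  root = 131 != target 549
Candidate C: set leaf[4] = 35 -> leaves = [19, 86, 59, 37, 35]
  L0: [19, 86, 59, 37, 35]
  L1: h(19,86)=(19*31+86)%997=675 h(59,37)=(59*31+37)%997=869 h(35,35)=(35*31+35)%997=123 -> [675, 869, 123]
  L2: h(675,869)=(675*31+869)%997=857 h(123,123)=(123*31+123)%997=945 -> [857, 945]
  L3: h(857,945)=(857*31+945)%997=593 -> [593]
  root = 593 != target 549
Candidate A produces the target root.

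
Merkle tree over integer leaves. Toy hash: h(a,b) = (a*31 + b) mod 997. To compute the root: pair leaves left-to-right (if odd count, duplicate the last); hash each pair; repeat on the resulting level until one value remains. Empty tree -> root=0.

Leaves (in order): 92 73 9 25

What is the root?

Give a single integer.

L0: [92, 73, 9, 25]
L1: h(92,73)=(92*31+73)%997=931 h(9,25)=(9*31+25)%997=304 -> [931, 304]
L2: h(931,304)=(931*31+304)%997=252 -> [252]

Answer: 252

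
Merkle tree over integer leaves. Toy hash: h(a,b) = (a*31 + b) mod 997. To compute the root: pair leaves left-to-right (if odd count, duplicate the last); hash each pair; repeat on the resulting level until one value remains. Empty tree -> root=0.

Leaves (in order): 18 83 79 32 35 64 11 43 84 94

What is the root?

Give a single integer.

L0: [18, 83, 79, 32, 35, 64, 11, 43, 84, 94]
L1: h(18,83)=(18*31+83)%997=641 h(79,32)=(79*31+32)%997=487 h(35,64)=(35*31+64)%997=152 h(11,43)=(11*31+43)%997=384 h(84,94)=(84*31+94)%997=704 -> [641, 487, 152, 384, 704]
L2: h(641,487)=(641*31+487)%997=418 h(152,384)=(152*31+384)%997=111 h(704,704)=(704*31+704)%997=594 -> [418, 111, 594]
L3: h(418,111)=(418*31+111)%997=108 h(594,594)=(594*31+594)%997=65 -> [108, 65]
L4: h(108,65)=(108*31+65)%997=422 -> [422]

Answer: 422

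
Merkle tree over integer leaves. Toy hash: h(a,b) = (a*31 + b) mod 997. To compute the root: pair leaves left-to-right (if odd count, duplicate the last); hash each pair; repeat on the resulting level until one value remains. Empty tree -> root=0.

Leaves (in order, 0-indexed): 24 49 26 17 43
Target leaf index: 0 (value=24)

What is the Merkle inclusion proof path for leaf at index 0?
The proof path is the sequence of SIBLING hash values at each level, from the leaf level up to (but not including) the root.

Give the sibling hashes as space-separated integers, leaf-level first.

Answer: 49 823 164

Derivation:
L0 (leaves): [24, 49, 26, 17, 43], target index=0
L1: h(24,49)=(24*31+49)%997=793 [pair 0] h(26,17)=(26*31+17)%997=823 [pair 1] h(43,43)=(43*31+43)%997=379 [pair 2] -> [793, 823, 379]
  Sibling for proof at L0: 49
L2: h(793,823)=(793*31+823)%997=481 [pair 0] h(379,379)=(379*31+379)%997=164 [pair 1] -> [481, 164]
  Sibling for proof at L1: 823
L3: h(481,164)=(481*31+164)%997=120 [pair 0] -> [120]
  Sibling for proof at L2: 164
Root: 120
Proof path (sibling hashes from leaf to root): [49, 823, 164]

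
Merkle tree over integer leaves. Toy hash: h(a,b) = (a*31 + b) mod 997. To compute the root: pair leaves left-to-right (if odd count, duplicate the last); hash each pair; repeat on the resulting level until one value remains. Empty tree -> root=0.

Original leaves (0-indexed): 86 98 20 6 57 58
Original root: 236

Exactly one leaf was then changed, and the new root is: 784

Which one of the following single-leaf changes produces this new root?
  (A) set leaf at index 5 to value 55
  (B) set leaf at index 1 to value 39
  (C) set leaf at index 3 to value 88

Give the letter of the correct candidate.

Answer: C

Derivation:
Original leaves: [86, 98, 20, 6, 57, 58]
Target new root: 784
Try each candidate change and compute the resulting root:
Candidate A: set leaf[5] = 55 -> leaves = [86, 98, 20, 6, 57, 55]
  L0: [86, 98, 20, 6, 57, 55]
  L1: h(86,98)=(86*31+98)%997=770 h(20,6)=(20*31+6)%997=626 h(57,55)=(57*31+55)%997=825 -> [770, 626, 825]
  L2: h(770,626)=(770*31+626)%997=568 h(825,825)=(825*31+825)%997=478 -> [568, 478]
  L3: h(568,478)=(568*31+478)%997=140 -> [140]
  root = 140 != target 784
Candidate B: set leaf[1] = 39 -> leaves = [86, 39, 20, 6, 57, 58]
  L0: [86, 39, 20, 6, 57, 58]
  L1: h(86,39)=(86*31+39)%997=711 h(20,6)=(20*31+6)%997=626 h(57,58)=(57*31+58)%997=828 -> [711, 626, 828]
  L2: h(711,626)=(711*31+626)%997=733 h(828,828)=(828*31+828)%997=574 -> [733, 574]
  L3: h(733,574)=(733*31+574)%997=366 -> [366]
  root = 366 != target 784
Candidate C: set leaf[3] = 88 -> leaves = [86, 98, 20, 88, 57, 58]
  L0: [86, 98, 20, 88, 57, 58]
  L1: h(86,98)=(86*31+98)%997=770 h(20,88)=(20*31+88)%997=708 h(57,58)=(57*31+58)%997=828 -> [770, 708, 828]
  L2: h(770,708)=(770*31+708)%997=650 h(828,828)=(828*31+828)%997=574 -> [650, 574]
  L3: h(650,574)=(650*31+574)%997=784 -> [784]
  root = 784 == target 784  ** MATCH **
Candidate C produces the target root.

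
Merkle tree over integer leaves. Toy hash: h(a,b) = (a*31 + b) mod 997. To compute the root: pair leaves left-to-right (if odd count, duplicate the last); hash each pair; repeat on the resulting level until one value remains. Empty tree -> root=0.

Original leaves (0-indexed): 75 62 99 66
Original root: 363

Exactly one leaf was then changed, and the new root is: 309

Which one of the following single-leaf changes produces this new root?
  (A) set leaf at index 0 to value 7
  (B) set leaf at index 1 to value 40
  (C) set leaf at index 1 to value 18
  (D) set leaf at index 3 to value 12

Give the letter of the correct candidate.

Original leaves: [75, 62, 99, 66]
Target new root: 309
Try each candidate change and compute the resulting root:
Candidate A: set leaf[0] = 7 -> leaves = [7, 62, 99, 66]
  L0: [7, 62, 99, 66]
  L1: h(7,62)=(7*31+62)%997=279 h(99,66)=(99*31+66)%997=144 -> [279, 144]
  L2: h(279,144)=(279*31+144)%997=817 -> [817]
  root = 817 != target 309
Candidate B: set leaf[1] = 40 -> leaves = [75, 40, 99, 66]
  L0: [75, 40, 99, 66]
  L1: h(75,40)=(75*31+40)%997=371 h(99,66)=(99*31+66)%997=144 -> [371, 144]
  L2: h(371,144)=(371*31+144)%997=678 -> [678]
  root = 678 != target 309
Candidate C: set leaf[1] = 18 -> leaves = [75, 18, 99, 66]
  L0: [75, 18, 99, 66]
  L1: h(75,18)=(75*31+18)%997=349 h(99,66)=(99*31+66)%997=144 -> [349, 144]
  L2: h(349,144)=(349*31+144)%997=993 -> [993]
  root = 993 != target 309
Candidate D: set leaf[3] = 12 -> leaves = [75, 62, 99, 12]
  L0: [75, 62, 99, 12]
  L1: h(75,62)=(75*31+62)%997=393 h(99,12)=(99*31+12)%997=90 -> [393, 90]
  L2: h(393,90)=(393*31+90)%997=309 -> [309]
  root = 309 == target 309  ** MATCH **
Candidate D produces the target root.

Answer: D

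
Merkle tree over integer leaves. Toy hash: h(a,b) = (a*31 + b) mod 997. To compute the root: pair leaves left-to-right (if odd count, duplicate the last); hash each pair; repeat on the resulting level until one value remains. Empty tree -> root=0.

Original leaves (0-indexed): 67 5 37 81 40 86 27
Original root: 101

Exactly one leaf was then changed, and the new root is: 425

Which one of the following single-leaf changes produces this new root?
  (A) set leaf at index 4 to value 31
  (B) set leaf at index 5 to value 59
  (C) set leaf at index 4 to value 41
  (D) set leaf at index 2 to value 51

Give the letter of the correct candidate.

Answer: A

Derivation:
Original leaves: [67, 5, 37, 81, 40, 86, 27]
Target new root: 425
Try each candidate change and compute the resulting root:
Candidate A: set leaf[4] = 31 -> leaves = [67, 5, 37, 81, 31, 86, 27]
  L0: [67, 5, 37, 81, 31, 86, 27]
  L1: h(67,5)=(67*31+5)%997=88 h(37,81)=(37*31+81)%997=231 h(31,86)=(31*31+86)%997=50 h(27,27)=(27*31+27)%997=864 -> [88, 231, 50, 864]
  L2: h(88,231)=(88*31+231)%997=965 h(50,864)=(50*31+864)%997=420 -> [965, 420]
  L3: h(965,420)=(965*31+420)%997=425 -> [425]
  root = 425 == target 425  ** MATCH **
Candidate B: set leaf[5] = 59 -> leaves = [67, 5, 37, 81, 40, 59, 27]
  L0: [67, 5, 37, 81, 40, 59, 27]
  L1: h(67,5)=(67*31+5)%997=88 h(37,81)=(37*31+81)%997=231 h(40,59)=(40*31+59)%997=302 h(27,27)=(27*31+27)%997=864 -> [88, 231, 302, 864]
  L2: h(88,231)=(88*31+231)%997=965 h(302,864)=(302*31+864)%997=256 -> [965, 256]
  L3: h(965,256)=(965*31+256)%997=261 -> [261]
  root = 261 != target 425
Candidate C: set leaf[4] = 41 -> leaves = [67, 5, 37, 81, 41, 86, 27]
  L0: [67, 5, 37, 81, 41, 86, 27]
  L1: h(67,5)=(67*31+5)%997=88 h(37,81)=(37*31+81)%997=231 h(41,86)=(41*31+86)%997=360 h(27,27)=(27*31+27)%997=864 -> [88, 231, 360, 864]
  L2: h(88,231)=(88*31+231)%997=965 h(360,864)=(360*31+864)%997=60 -> [965, 60]
  L3: h(965,60)=(965*31+60)%997=65 -> [65]
  root = 65 != target 425
Candidate D: set leaf[2] = 51 -> leaves = [67, 5, 51, 81, 40, 86, 27]
  L0: [67, 5, 51, 81, 40, 86, 27]
  L1: h(67,5)=(67*31+5)%997=88 h(51,81)=(51*31+81)%997=665 h(40,86)=(40*31+86)%997=329 h(27,27)=(27*31+27)%997=864 -> [88, 665, 329, 864]
  L2: h(88,665)=(88*31+665)%997=402 h(329,864)=(329*31+864)%997=96 -> [402, 96]
  L3: h(402,96)=(402*31+96)%997=594 -> [594]
  root = 594 != target 425
Candidate A produces the target root.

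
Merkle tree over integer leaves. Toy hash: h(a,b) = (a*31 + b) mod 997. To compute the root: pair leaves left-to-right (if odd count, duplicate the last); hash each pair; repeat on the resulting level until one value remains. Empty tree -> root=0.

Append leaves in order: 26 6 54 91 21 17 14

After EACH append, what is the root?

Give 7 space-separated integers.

After append 26 (leaves=[26]):
  L0: [26]
  root=26
After append 6 (leaves=[26, 6]):
  L0: [26, 6]
  L1: h(26,6)=(26*31+6)%997=812 -> [812]
  root=812
After append 54 (leaves=[26, 6, 54]):
  L0: [26, 6, 54]
  L1: h(26,6)=(26*31+6)%997=812 h(54,54)=(54*31+54)%997=731 -> [812, 731]
  L2: h(812,731)=(812*31+731)%997=978 -> [978]
  root=978
After append 91 (leaves=[26, 6, 54, 91]):
  L0: [26, 6, 54, 91]
  L1: h(26,6)=(26*31+6)%997=812 h(54,91)=(54*31+91)%997=768 -> [812, 768]
  L2: h(812,768)=(812*31+768)%997=18 -> [18]
  root=18
After append 21 (leaves=[26, 6, 54, 91, 21]):
  L0: [26, 6, 54, 91, 21]
  L1: h(26,6)=(26*31+6)%997=812 h(54,91)=(54*31+91)%997=768 h(21,21)=(21*31+21)%997=672 -> [812, 768, 672]
  L2: h(812,768)=(812*31+768)%997=18 h(672,672)=(672*31+672)%997=567 -> [18, 567]
  L3: h(18,567)=(18*31+567)%997=128 -> [128]
  root=128
After append 17 (leaves=[26, 6, 54, 91, 21, 17]):
  L0: [26, 6, 54, 91, 21, 17]
  L1: h(26,6)=(26*31+6)%997=812 h(54,91)=(54*31+91)%997=768 h(21,17)=(21*31+17)%997=668 -> [812, 768, 668]
  L2: h(812,768)=(812*31+768)%997=18 h(668,668)=(668*31+668)%997=439 -> [18, 439]
  L3: h(18,439)=(18*31+439)%997=0 -> [0]
  root=0
After append 14 (leaves=[26, 6, 54, 91, 21, 17, 14]):
  L0: [26, 6, 54, 91, 21, 17, 14]
  L1: h(26,6)=(26*31+6)%997=812 h(54,91)=(54*31+91)%997=768 h(21,17)=(21*31+17)%997=668 h(14,14)=(14*31+14)%997=448 -> [812, 768, 668, 448]
  L2: h(812,768)=(812*31+768)%997=18 h(668,448)=(668*31+448)%997=219 -> [18, 219]
  L3: h(18,219)=(18*31+219)%997=777 -> [777]
  root=777

Answer: 26 812 978 18 128 0 777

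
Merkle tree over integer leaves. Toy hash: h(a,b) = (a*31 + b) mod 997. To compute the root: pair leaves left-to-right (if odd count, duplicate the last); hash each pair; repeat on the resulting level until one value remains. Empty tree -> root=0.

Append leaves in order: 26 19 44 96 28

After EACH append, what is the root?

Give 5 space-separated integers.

Answer: 26 825 64 116 364

Derivation:
After append 26 (leaves=[26]):
  L0: [26]
  root=26
After append 19 (leaves=[26, 19]):
  L0: [26, 19]
  L1: h(26,19)=(26*31+19)%997=825 -> [825]
  root=825
After append 44 (leaves=[26, 19, 44]):
  L0: [26, 19, 44]
  L1: h(26,19)=(26*31+19)%997=825 h(44,44)=(44*31+44)%997=411 -> [825, 411]
  L2: h(825,411)=(825*31+411)%997=64 -> [64]
  root=64
After append 96 (leaves=[26, 19, 44, 96]):
  L0: [26, 19, 44, 96]
  L1: h(26,19)=(26*31+19)%997=825 h(44,96)=(44*31+96)%997=463 -> [825, 463]
  L2: h(825,463)=(825*31+463)%997=116 -> [116]
  root=116
After append 28 (leaves=[26, 19, 44, 96, 28]):
  L0: [26, 19, 44, 96, 28]
  L1: h(26,19)=(26*31+19)%997=825 h(44,96)=(44*31+96)%997=463 h(28,28)=(28*31+28)%997=896 -> [825, 463, 896]
  L2: h(825,463)=(825*31+463)%997=116 h(896,896)=(896*31+896)%997=756 -> [116, 756]
  L3: h(116,756)=(116*31+756)%997=364 -> [364]
  root=364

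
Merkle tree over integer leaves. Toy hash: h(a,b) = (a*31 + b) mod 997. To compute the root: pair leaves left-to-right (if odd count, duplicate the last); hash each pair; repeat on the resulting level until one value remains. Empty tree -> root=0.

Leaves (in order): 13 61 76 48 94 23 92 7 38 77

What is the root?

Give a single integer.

L0: [13, 61, 76, 48, 94, 23, 92, 7, 38, 77]
L1: h(13,61)=(13*31+61)%997=464 h(76,48)=(76*31+48)%997=410 h(94,23)=(94*31+23)%997=943 h(92,7)=(92*31+7)%997=865 h(38,77)=(38*31+77)%997=258 -> [464, 410, 943, 865, 258]
L2: h(464,410)=(464*31+410)%997=836 h(943,865)=(943*31+865)%997=188 h(258,258)=(258*31+258)%997=280 -> [836, 188, 280]
L3: h(836,188)=(836*31+188)%997=182 h(280,280)=(280*31+280)%997=984 -> [182, 984]
L4: h(182,984)=(182*31+984)%997=644 -> [644]

Answer: 644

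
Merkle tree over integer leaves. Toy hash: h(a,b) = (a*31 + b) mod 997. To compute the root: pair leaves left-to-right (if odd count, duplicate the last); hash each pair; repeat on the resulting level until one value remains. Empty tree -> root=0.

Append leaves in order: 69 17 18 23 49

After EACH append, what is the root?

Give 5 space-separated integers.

After append 69 (leaves=[69]):
  L0: [69]
  root=69
After append 17 (leaves=[69, 17]):
  L0: [69, 17]
  L1: h(69,17)=(69*31+17)%997=162 -> [162]
  root=162
After append 18 (leaves=[69, 17, 18]):
  L0: [69, 17, 18]
  L1: h(69,17)=(69*31+17)%997=162 h(18,18)=(18*31+18)%997=576 -> [162, 576]
  L2: h(162,576)=(162*31+576)%997=613 -> [613]
  root=613
After append 23 (leaves=[69, 17, 18, 23]):
  L0: [69, 17, 18, 23]
  L1: h(69,17)=(69*31+17)%997=162 h(18,23)=(18*31+23)%997=581 -> [162, 581]
  L2: h(162,581)=(162*31+581)%997=618 -> [618]
  root=618
After append 49 (leaves=[69, 17, 18, 23, 49]):
  L0: [69, 17, 18, 23, 49]
  L1: h(69,17)=(69*31+17)%997=162 h(18,23)=(18*31+23)%997=581 h(49,49)=(49*31+49)%997=571 -> [162, 581, 571]
  L2: h(162,581)=(162*31+581)%997=618 h(571,571)=(571*31+571)%997=326 -> [618, 326]
  L3: h(618,326)=(618*31+326)%997=541 -> [541]
  root=541

Answer: 69 162 613 618 541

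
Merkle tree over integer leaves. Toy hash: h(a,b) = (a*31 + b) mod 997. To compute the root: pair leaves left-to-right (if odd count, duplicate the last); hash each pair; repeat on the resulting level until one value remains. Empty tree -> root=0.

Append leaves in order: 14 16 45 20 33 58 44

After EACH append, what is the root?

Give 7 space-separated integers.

Answer: 14 450 435 410 640 443 770

Derivation:
After append 14 (leaves=[14]):
  L0: [14]
  root=14
After append 16 (leaves=[14, 16]):
  L0: [14, 16]
  L1: h(14,16)=(14*31+16)%997=450 -> [450]
  root=450
After append 45 (leaves=[14, 16, 45]):
  L0: [14, 16, 45]
  L1: h(14,16)=(14*31+16)%997=450 h(45,45)=(45*31+45)%997=443 -> [450, 443]
  L2: h(450,443)=(450*31+443)%997=435 -> [435]
  root=435
After append 20 (leaves=[14, 16, 45, 20]):
  L0: [14, 16, 45, 20]
  L1: h(14,16)=(14*31+16)%997=450 h(45,20)=(45*31+20)%997=418 -> [450, 418]
  L2: h(450,418)=(450*31+418)%997=410 -> [410]
  root=410
After append 33 (leaves=[14, 16, 45, 20, 33]):
  L0: [14, 16, 45, 20, 33]
  L1: h(14,16)=(14*31+16)%997=450 h(45,20)=(45*31+20)%997=418 h(33,33)=(33*31+33)%997=59 -> [450, 418, 59]
  L2: h(450,418)=(450*31+418)%997=410 h(59,59)=(59*31+59)%997=891 -> [410, 891]
  L3: h(410,891)=(410*31+891)%997=640 -> [640]
  root=640
After append 58 (leaves=[14, 16, 45, 20, 33, 58]):
  L0: [14, 16, 45, 20, 33, 58]
  L1: h(14,16)=(14*31+16)%997=450 h(45,20)=(45*31+20)%997=418 h(33,58)=(33*31+58)%997=84 -> [450, 418, 84]
  L2: h(450,418)=(450*31+418)%997=410 h(84,84)=(84*31+84)%997=694 -> [410, 694]
  L3: h(410,694)=(410*31+694)%997=443 -> [443]
  root=443
After append 44 (leaves=[14, 16, 45, 20, 33, 58, 44]):
  L0: [14, 16, 45, 20, 33, 58, 44]
  L1: h(14,16)=(14*31+16)%997=450 h(45,20)=(45*31+20)%997=418 h(33,58)=(33*31+58)%997=84 h(44,44)=(44*31+44)%997=411 -> [450, 418, 84, 411]
  L2: h(450,418)=(450*31+418)%997=410 h(84,411)=(84*31+411)%997=24 -> [410, 24]
  L3: h(410,24)=(410*31+24)%997=770 -> [770]
  root=770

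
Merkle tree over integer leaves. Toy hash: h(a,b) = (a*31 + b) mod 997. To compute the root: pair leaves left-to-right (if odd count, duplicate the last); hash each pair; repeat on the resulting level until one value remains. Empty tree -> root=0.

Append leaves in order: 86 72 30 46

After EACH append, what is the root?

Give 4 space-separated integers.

Answer: 86 744 96 112

Derivation:
After append 86 (leaves=[86]):
  L0: [86]
  root=86
After append 72 (leaves=[86, 72]):
  L0: [86, 72]
  L1: h(86,72)=(86*31+72)%997=744 -> [744]
  root=744
After append 30 (leaves=[86, 72, 30]):
  L0: [86, 72, 30]
  L1: h(86,72)=(86*31+72)%997=744 h(30,30)=(30*31+30)%997=960 -> [744, 960]
  L2: h(744,960)=(744*31+960)%997=96 -> [96]
  root=96
After append 46 (leaves=[86, 72, 30, 46]):
  L0: [86, 72, 30, 46]
  L1: h(86,72)=(86*31+72)%997=744 h(30,46)=(30*31+46)%997=976 -> [744, 976]
  L2: h(744,976)=(744*31+976)%997=112 -> [112]
  root=112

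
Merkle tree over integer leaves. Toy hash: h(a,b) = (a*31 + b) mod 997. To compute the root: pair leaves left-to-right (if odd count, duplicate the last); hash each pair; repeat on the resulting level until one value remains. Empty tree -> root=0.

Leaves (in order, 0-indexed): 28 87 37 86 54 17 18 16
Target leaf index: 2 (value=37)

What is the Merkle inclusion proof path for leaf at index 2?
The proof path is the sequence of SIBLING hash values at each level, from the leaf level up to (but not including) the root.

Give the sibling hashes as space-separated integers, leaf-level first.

L0 (leaves): [28, 87, 37, 86, 54, 17, 18, 16], target index=2
L1: h(28,87)=(28*31+87)%997=955 [pair 0] h(37,86)=(37*31+86)%997=236 [pair 1] h(54,17)=(54*31+17)%997=694 [pair 2] h(18,16)=(18*31+16)%997=574 [pair 3] -> [955, 236, 694, 574]
  Sibling for proof at L0: 86
L2: h(955,236)=(955*31+236)%997=928 [pair 0] h(694,574)=(694*31+574)%997=154 [pair 1] -> [928, 154]
  Sibling for proof at L1: 955
L3: h(928,154)=(928*31+154)%997=9 [pair 0] -> [9]
  Sibling for proof at L2: 154
Root: 9
Proof path (sibling hashes from leaf to root): [86, 955, 154]

Answer: 86 955 154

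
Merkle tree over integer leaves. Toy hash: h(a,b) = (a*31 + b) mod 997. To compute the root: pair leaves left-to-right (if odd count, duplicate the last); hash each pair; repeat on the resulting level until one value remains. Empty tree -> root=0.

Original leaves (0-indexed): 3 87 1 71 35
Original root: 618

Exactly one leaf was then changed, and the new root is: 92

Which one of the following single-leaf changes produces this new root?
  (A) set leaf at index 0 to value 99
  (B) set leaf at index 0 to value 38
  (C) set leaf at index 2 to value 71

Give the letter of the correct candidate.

Answer: C

Derivation:
Original leaves: [3, 87, 1, 71, 35]
Target new root: 92
Try each candidate change and compute the resulting root:
Candidate A: set leaf[0] = 99 -> leaves = [99, 87, 1, 71, 35]
  L0: [99, 87, 1, 71, 35]
  L1: h(99,87)=(99*31+87)%997=165 h(1,71)=(1*31+71)%997=102 h(35,35)=(35*31+35)%997=123 -> [165, 102, 123]
  L2: h(165,102)=(165*31+102)%997=232 h(123,123)=(123*31+123)%997=945 -> [232, 945]
  L3: h(232,945)=(232*31+945)%997=161 -> [161]
  root = 161 != target 92
Candidate B: set leaf[0] = 38 -> leaves = [38, 87, 1, 71, 35]
  L0: [38, 87, 1, 71, 35]
  L1: h(38,87)=(38*31+87)%997=268 h(1,71)=(1*31+71)%997=102 h(35,35)=(35*31+35)%997=123 -> [268, 102, 123]
  L2: h(268,102)=(268*31+102)%997=434 h(123,123)=(123*31+123)%997=945 -> [434, 945]
  L3: h(434,945)=(434*31+945)%997=441 -> [441]
  root = 441 != target 92
Candidate C: set leaf[2] = 71 -> leaves = [3, 87, 71, 71, 35]
  L0: [3, 87, 71, 71, 35]
  L1: h(3,87)=(3*31+87)%997=180 h(71,71)=(71*31+71)%997=278 h(35,35)=(35*31+35)%997=123 -> [180, 278, 123]
  L2: h(180,278)=(180*31+278)%997=873 h(123,123)=(123*31+123)%997=945 -> [873, 945]
  L3: h(873,945)=(873*31+945)%997=92 -> [92]
  root = 92 == target 92  ** MATCH **
Candidate C produces the target root.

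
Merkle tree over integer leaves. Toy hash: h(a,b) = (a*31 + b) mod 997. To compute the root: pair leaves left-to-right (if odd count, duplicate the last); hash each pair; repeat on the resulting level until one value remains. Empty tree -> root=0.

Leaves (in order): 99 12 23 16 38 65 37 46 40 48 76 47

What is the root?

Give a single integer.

Answer: 812

Derivation:
L0: [99, 12, 23, 16, 38, 65, 37, 46, 40, 48, 76, 47]
L1: h(99,12)=(99*31+12)%997=90 h(23,16)=(23*31+16)%997=729 h(38,65)=(38*31+65)%997=246 h(37,46)=(37*31+46)%997=196 h(40,48)=(40*31+48)%997=291 h(76,47)=(76*31+47)%997=409 -> [90, 729, 246, 196, 291, 409]
L2: h(90,729)=(90*31+729)%997=528 h(246,196)=(246*31+196)%997=843 h(291,409)=(291*31+409)%997=457 -> [528, 843, 457]
L3: h(528,843)=(528*31+843)%997=262 h(457,457)=(457*31+457)%997=666 -> [262, 666]
L4: h(262,666)=(262*31+666)%997=812 -> [812]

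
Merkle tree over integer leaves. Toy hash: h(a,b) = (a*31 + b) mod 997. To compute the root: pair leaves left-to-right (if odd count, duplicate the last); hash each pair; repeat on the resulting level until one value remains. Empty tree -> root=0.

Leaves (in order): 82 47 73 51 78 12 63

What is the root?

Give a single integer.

Answer: 44

Derivation:
L0: [82, 47, 73, 51, 78, 12, 63]
L1: h(82,47)=(82*31+47)%997=595 h(73,51)=(73*31+51)%997=320 h(78,12)=(78*31+12)%997=436 h(63,63)=(63*31+63)%997=22 -> [595, 320, 436, 22]
L2: h(595,320)=(595*31+320)%997=819 h(436,22)=(436*31+22)%997=577 -> [819, 577]
L3: h(819,577)=(819*31+577)%997=44 -> [44]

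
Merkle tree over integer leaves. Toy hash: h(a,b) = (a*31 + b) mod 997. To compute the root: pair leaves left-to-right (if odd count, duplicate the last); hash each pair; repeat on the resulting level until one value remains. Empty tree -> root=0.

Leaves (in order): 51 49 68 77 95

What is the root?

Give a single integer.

L0: [51, 49, 68, 77, 95]
L1: h(51,49)=(51*31+49)%997=633 h(68,77)=(68*31+77)%997=191 h(95,95)=(95*31+95)%997=49 -> [633, 191, 49]
L2: h(633,191)=(633*31+191)%997=871 h(49,49)=(49*31+49)%997=571 -> [871, 571]
L3: h(871,571)=(871*31+571)%997=653 -> [653]

Answer: 653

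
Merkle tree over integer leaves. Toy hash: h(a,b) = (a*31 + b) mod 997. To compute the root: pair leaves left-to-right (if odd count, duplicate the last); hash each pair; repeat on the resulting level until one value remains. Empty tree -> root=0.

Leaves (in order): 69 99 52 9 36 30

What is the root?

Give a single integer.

Answer: 373

Derivation:
L0: [69, 99, 52, 9, 36, 30]
L1: h(69,99)=(69*31+99)%997=244 h(52,9)=(52*31+9)%997=624 h(36,30)=(36*31+30)%997=149 -> [244, 624, 149]
L2: h(244,624)=(244*31+624)%997=212 h(149,149)=(149*31+149)%997=780 -> [212, 780]
L3: h(212,780)=(212*31+780)%997=373 -> [373]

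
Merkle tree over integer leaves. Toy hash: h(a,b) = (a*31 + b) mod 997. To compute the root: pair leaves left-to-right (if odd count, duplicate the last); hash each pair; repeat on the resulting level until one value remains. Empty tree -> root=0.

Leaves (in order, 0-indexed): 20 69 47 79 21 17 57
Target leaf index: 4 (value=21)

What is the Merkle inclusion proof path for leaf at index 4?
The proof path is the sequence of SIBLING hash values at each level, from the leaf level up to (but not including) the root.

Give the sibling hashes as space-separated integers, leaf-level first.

Answer: 17 827 961

Derivation:
L0 (leaves): [20, 69, 47, 79, 21, 17, 57], target index=4
L1: h(20,69)=(20*31+69)%997=689 [pair 0] h(47,79)=(47*31+79)%997=539 [pair 1] h(21,17)=(21*31+17)%997=668 [pair 2] h(57,57)=(57*31+57)%997=827 [pair 3] -> [689, 539, 668, 827]
  Sibling for proof at L0: 17
L2: h(689,539)=(689*31+539)%997=961 [pair 0] h(668,827)=(668*31+827)%997=598 [pair 1] -> [961, 598]
  Sibling for proof at L1: 827
L3: h(961,598)=(961*31+598)%997=479 [pair 0] -> [479]
  Sibling for proof at L2: 961
Root: 479
Proof path (sibling hashes from leaf to root): [17, 827, 961]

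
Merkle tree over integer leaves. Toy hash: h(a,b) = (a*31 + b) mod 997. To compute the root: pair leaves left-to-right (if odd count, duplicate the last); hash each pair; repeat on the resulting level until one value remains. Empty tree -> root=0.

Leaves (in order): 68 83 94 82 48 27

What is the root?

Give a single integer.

L0: [68, 83, 94, 82, 48, 27]
L1: h(68,83)=(68*31+83)%997=197 h(94,82)=(94*31+82)%997=5 h(48,27)=(48*31+27)%997=518 -> [197, 5, 518]
L2: h(197,5)=(197*31+5)%997=130 h(518,518)=(518*31+518)%997=624 -> [130, 624]
L3: h(130,624)=(130*31+624)%997=666 -> [666]

Answer: 666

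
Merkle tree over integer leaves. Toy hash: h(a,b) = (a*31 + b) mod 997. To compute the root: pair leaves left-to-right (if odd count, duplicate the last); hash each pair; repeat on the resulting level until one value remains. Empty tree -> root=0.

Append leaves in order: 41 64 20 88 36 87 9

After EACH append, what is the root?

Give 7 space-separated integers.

After append 41 (leaves=[41]):
  L0: [41]
  root=41
After append 64 (leaves=[41, 64]):
  L0: [41, 64]
  L1: h(41,64)=(41*31+64)%997=338 -> [338]
  root=338
After append 20 (leaves=[41, 64, 20]):
  L0: [41, 64, 20]
  L1: h(41,64)=(41*31+64)%997=338 h(20,20)=(20*31+20)%997=640 -> [338, 640]
  L2: h(338,640)=(338*31+640)%997=151 -> [151]
  root=151
After append 88 (leaves=[41, 64, 20, 88]):
  L0: [41, 64, 20, 88]
  L1: h(41,64)=(41*31+64)%997=338 h(20,88)=(20*31+88)%997=708 -> [338, 708]
  L2: h(338,708)=(338*31+708)%997=219 -> [219]
  root=219
After append 36 (leaves=[41, 64, 20, 88, 36]):
  L0: [41, 64, 20, 88, 36]
  L1: h(41,64)=(41*31+64)%997=338 h(20,88)=(20*31+88)%997=708 h(36,36)=(36*31+36)%997=155 -> [338, 708, 155]
  L2: h(338,708)=(338*31+708)%997=219 h(155,155)=(155*31+155)%997=972 -> [219, 972]
  L3: h(219,972)=(219*31+972)%997=782 -> [782]
  root=782
After append 87 (leaves=[41, 64, 20, 88, 36, 87]):
  L0: [41, 64, 20, 88, 36, 87]
  L1: h(41,64)=(41*31+64)%997=338 h(20,88)=(20*31+88)%997=708 h(36,87)=(36*31+87)%997=206 -> [338, 708, 206]
  L2: h(338,708)=(338*31+708)%997=219 h(206,206)=(206*31+206)%997=610 -> [219, 610]
  L3: h(219,610)=(219*31+610)%997=420 -> [420]
  root=420
After append 9 (leaves=[41, 64, 20, 88, 36, 87, 9]):
  L0: [41, 64, 20, 88, 36, 87, 9]
  L1: h(41,64)=(41*31+64)%997=338 h(20,88)=(20*31+88)%997=708 h(36,87)=(36*31+87)%997=206 h(9,9)=(9*31+9)%997=288 -> [338, 708, 206, 288]
  L2: h(338,708)=(338*31+708)%997=219 h(206,288)=(206*31+288)%997=692 -> [219, 692]
  L3: h(219,692)=(219*31+692)%997=502 -> [502]
  root=502

Answer: 41 338 151 219 782 420 502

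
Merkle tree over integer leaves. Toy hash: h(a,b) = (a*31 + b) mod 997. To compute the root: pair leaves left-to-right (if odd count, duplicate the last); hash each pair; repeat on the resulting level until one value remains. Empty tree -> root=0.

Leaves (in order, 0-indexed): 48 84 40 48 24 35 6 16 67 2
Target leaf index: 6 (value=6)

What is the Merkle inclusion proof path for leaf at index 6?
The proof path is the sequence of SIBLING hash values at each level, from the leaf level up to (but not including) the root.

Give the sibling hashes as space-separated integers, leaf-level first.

L0 (leaves): [48, 84, 40, 48, 24, 35, 6, 16, 67, 2], target index=6
L1: h(48,84)=(48*31+84)%997=575 [pair 0] h(40,48)=(40*31+48)%997=291 [pair 1] h(24,35)=(24*31+35)%997=779 [pair 2] h(6,16)=(6*31+16)%997=202 [pair 3] h(67,2)=(67*31+2)%997=85 [pair 4] -> [575, 291, 779, 202, 85]
  Sibling for proof at L0: 16
L2: h(575,291)=(575*31+291)%997=170 [pair 0] h(779,202)=(779*31+202)%997=423 [pair 1] h(85,85)=(85*31+85)%997=726 [pair 2] -> [170, 423, 726]
  Sibling for proof at L1: 779
L3: h(170,423)=(170*31+423)%997=708 [pair 0] h(726,726)=(726*31+726)%997=301 [pair 1] -> [708, 301]
  Sibling for proof at L2: 170
L4: h(708,301)=(708*31+301)%997=315 [pair 0] -> [315]
  Sibling for proof at L3: 301
Root: 315
Proof path (sibling hashes from leaf to root): [16, 779, 170, 301]

Answer: 16 779 170 301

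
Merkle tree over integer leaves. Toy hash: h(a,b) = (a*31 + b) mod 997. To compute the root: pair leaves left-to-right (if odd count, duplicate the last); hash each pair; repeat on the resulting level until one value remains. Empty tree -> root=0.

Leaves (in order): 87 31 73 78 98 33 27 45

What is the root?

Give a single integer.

Answer: 656

Derivation:
L0: [87, 31, 73, 78, 98, 33, 27, 45]
L1: h(87,31)=(87*31+31)%997=734 h(73,78)=(73*31+78)%997=347 h(98,33)=(98*31+33)%997=80 h(27,45)=(27*31+45)%997=882 -> [734, 347, 80, 882]
L2: h(734,347)=(734*31+347)%997=170 h(80,882)=(80*31+882)%997=371 -> [170, 371]
L3: h(170,371)=(170*31+371)%997=656 -> [656]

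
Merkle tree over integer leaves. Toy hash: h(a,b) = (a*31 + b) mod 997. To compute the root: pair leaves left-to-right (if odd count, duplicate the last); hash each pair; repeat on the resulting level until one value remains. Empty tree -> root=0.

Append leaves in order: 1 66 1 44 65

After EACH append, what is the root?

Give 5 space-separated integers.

Answer: 1 97 48 91 588

Derivation:
After append 1 (leaves=[1]):
  L0: [1]
  root=1
After append 66 (leaves=[1, 66]):
  L0: [1, 66]
  L1: h(1,66)=(1*31+66)%997=97 -> [97]
  root=97
After append 1 (leaves=[1, 66, 1]):
  L0: [1, 66, 1]
  L1: h(1,66)=(1*31+66)%997=97 h(1,1)=(1*31+1)%997=32 -> [97, 32]
  L2: h(97,32)=(97*31+32)%997=48 -> [48]
  root=48
After append 44 (leaves=[1, 66, 1, 44]):
  L0: [1, 66, 1, 44]
  L1: h(1,66)=(1*31+66)%997=97 h(1,44)=(1*31+44)%997=75 -> [97, 75]
  L2: h(97,75)=(97*31+75)%997=91 -> [91]
  root=91
After append 65 (leaves=[1, 66, 1, 44, 65]):
  L0: [1, 66, 1, 44, 65]
  L1: h(1,66)=(1*31+66)%997=97 h(1,44)=(1*31+44)%997=75 h(65,65)=(65*31+65)%997=86 -> [97, 75, 86]
  L2: h(97,75)=(97*31+75)%997=91 h(86,86)=(86*31+86)%997=758 -> [91, 758]
  L3: h(91,758)=(91*31+758)%997=588 -> [588]
  root=588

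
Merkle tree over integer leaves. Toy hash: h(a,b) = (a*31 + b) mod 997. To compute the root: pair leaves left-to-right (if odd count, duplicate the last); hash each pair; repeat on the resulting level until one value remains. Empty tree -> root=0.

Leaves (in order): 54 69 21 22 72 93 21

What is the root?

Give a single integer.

Answer: 952

Derivation:
L0: [54, 69, 21, 22, 72, 93, 21]
L1: h(54,69)=(54*31+69)%997=746 h(21,22)=(21*31+22)%997=673 h(72,93)=(72*31+93)%997=331 h(21,21)=(21*31+21)%997=672 -> [746, 673, 331, 672]
L2: h(746,673)=(746*31+673)%997=868 h(331,672)=(331*31+672)%997=963 -> [868, 963]
L3: h(868,963)=(868*31+963)%997=952 -> [952]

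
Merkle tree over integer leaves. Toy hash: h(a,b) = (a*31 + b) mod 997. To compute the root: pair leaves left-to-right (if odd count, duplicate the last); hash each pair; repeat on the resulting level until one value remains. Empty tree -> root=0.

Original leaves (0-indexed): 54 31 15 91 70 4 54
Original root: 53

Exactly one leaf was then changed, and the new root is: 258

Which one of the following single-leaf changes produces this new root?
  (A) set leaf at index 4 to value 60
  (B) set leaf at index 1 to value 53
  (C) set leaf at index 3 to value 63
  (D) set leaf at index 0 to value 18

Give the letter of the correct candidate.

Original leaves: [54, 31, 15, 91, 70, 4, 54]
Target new root: 258
Try each candidate change and compute the resulting root:
Candidate A: set leaf[4] = 60 -> leaves = [54, 31, 15, 91, 60, 4, 54]
  L0: [54, 31, 15, 91, 60, 4, 54]
  L1: h(54,31)=(54*31+31)%997=708 h(15,91)=(15*31+91)%997=556 h(60,4)=(60*31+4)%997=867 h(54,54)=(54*31+54)%997=731 -> [708, 556, 867, 731]
  L2: h(708,556)=(708*31+556)%997=570 h(867,731)=(867*31+731)%997=689 -> [570, 689]
  L3: h(570,689)=(570*31+689)%997=413 -> [413]
  root = 413 != target 258
Candidate B: set leaf[1] = 53 -> leaves = [54, 53, 15, 91, 70, 4, 54]
  L0: [54, 53, 15, 91, 70, 4, 54]
  L1: h(54,53)=(54*31+53)%997=730 h(15,91)=(15*31+91)%997=556 h(70,4)=(70*31+4)%997=180 h(54,54)=(54*31+54)%997=731 -> [730, 556, 180, 731]
  L2: h(730,556)=(730*31+556)%997=255 h(180,731)=(180*31+731)%997=329 -> [255, 329]
  L3: h(255,329)=(255*31+329)%997=258 -> [258]
  root = 258 == target 258  ** MATCH **
Candidate C: set leaf[3] = 63 -> leaves = [54, 31, 15, 63, 70, 4, 54]
  L0: [54, 31, 15, 63, 70, 4, 54]
  L1: h(54,31)=(54*31+31)%997=708 h(15,63)=(15*31+63)%997=528 h(70,4)=(70*31+4)%997=180 h(54,54)=(54*31+54)%997=731 -> [708, 528, 180, 731]
  L2: h(708,528)=(708*31+528)%997=542 h(180,731)=(180*31+731)%997=329 -> [542, 329]
  L3: h(542,329)=(542*31+329)%997=182 -> [182]
  root = 182 != target 258
Candidate D: set leaf[0] = 18 -> leaves = [18, 31, 15, 91, 70, 4, 54]
  L0: [18, 31, 15, 91, 70, 4, 54]
  L1: h(18,31)=(18*31+31)%997=589 h(15,91)=(15*31+91)%997=556 h(70,4)=(70*31+4)%997=180 h(54,54)=(54*31+54)%997=731 -> [589, 556, 180, 731]
  L2: h(589,556)=(589*31+556)%997=869 h(180,731)=(180*31+731)%997=329 -> [869, 329]
  L3: h(869,329)=(869*31+329)%997=349 -> [349]
  root = 349 != target 258
Candidate B produces the target root.

Answer: B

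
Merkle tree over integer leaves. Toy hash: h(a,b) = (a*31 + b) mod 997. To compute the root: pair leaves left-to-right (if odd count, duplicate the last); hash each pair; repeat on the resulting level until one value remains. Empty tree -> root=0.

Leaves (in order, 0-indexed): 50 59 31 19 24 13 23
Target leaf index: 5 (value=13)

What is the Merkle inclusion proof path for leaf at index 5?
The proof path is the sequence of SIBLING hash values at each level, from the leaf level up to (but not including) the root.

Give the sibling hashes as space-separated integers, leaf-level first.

Answer: 24 736 12

Derivation:
L0 (leaves): [50, 59, 31, 19, 24, 13, 23], target index=5
L1: h(50,59)=(50*31+59)%997=612 [pair 0] h(31,19)=(31*31+19)%997=980 [pair 1] h(24,13)=(24*31+13)%997=757 [pair 2] h(23,23)=(23*31+23)%997=736 [pair 3] -> [612, 980, 757, 736]
  Sibling for proof at L0: 24
L2: h(612,980)=(612*31+980)%997=12 [pair 0] h(757,736)=(757*31+736)%997=275 [pair 1] -> [12, 275]
  Sibling for proof at L1: 736
L3: h(12,275)=(12*31+275)%997=647 [pair 0] -> [647]
  Sibling for proof at L2: 12
Root: 647
Proof path (sibling hashes from leaf to root): [24, 736, 12]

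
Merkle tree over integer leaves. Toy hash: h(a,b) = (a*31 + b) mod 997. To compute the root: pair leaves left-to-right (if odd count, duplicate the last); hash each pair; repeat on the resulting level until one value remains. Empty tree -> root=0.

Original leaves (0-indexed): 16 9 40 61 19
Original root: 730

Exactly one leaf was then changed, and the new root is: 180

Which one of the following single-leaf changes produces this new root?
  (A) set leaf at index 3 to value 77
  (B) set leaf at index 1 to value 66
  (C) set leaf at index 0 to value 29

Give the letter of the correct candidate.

Answer: C

Derivation:
Original leaves: [16, 9, 40, 61, 19]
Target new root: 180
Try each candidate change and compute the resulting root:
Candidate A: set leaf[3] = 77 -> leaves = [16, 9, 40, 77, 19]
  L0: [16, 9, 40, 77, 19]
  L1: h(16,9)=(16*31+9)%997=505 h(40,77)=(40*31+77)%997=320 h(19,19)=(19*31+19)%997=608 -> [505, 320, 608]
  L2: h(505,320)=(505*31+320)%997=23 h(608,608)=(608*31+608)%997=513 -> [23, 513]
  L3: h(23,513)=(23*31+513)%997=229 -> [229]
  root = 229 != target 180
Candidate B: set leaf[1] = 66 -> leaves = [16, 66, 40, 61, 19]
  L0: [16, 66, 40, 61, 19]
  L1: h(16,66)=(16*31+66)%997=562 h(40,61)=(40*31+61)%997=304 h(19,19)=(19*31+19)%997=608 -> [562, 304, 608]
  L2: h(562,304)=(562*31+304)%997=777 h(608,608)=(608*31+608)%997=513 -> [777, 513]
  L3: h(777,513)=(777*31+513)%997=672 -> [672]
  root = 672 != target 180
Candidate C: set leaf[0] = 29 -> leaves = [29, 9, 40, 61, 19]
  L0: [29, 9, 40, 61, 19]
  L1: h(29,9)=(29*31+9)%997=908 h(40,61)=(40*31+61)%997=304 h(19,19)=(19*31+19)%997=608 -> [908, 304, 608]
  L2: h(908,304)=(908*31+304)%997=536 h(608,608)=(608*31+608)%997=513 -> [536, 513]
  L3: h(536,513)=(536*31+513)%997=180 -> [180]
  root = 180 == target 180  ** MATCH **
Candidate C produces the target root.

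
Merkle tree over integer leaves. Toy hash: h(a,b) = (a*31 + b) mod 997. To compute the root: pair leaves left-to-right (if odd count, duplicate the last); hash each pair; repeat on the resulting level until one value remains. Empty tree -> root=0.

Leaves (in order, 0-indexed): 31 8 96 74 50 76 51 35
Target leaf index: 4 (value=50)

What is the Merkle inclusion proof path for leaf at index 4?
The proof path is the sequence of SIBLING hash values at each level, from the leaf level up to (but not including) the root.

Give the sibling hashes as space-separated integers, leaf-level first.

L0 (leaves): [31, 8, 96, 74, 50, 76, 51, 35], target index=4
L1: h(31,8)=(31*31+8)%997=969 [pair 0] h(96,74)=(96*31+74)%997=59 [pair 1] h(50,76)=(50*31+76)%997=629 [pair 2] h(51,35)=(51*31+35)%997=619 [pair 3] -> [969, 59, 629, 619]
  Sibling for proof at L0: 76
L2: h(969,59)=(969*31+59)%997=188 [pair 0] h(629,619)=(629*31+619)%997=178 [pair 1] -> [188, 178]
  Sibling for proof at L1: 619
L3: h(188,178)=(188*31+178)%997=24 [pair 0] -> [24]
  Sibling for proof at L2: 188
Root: 24
Proof path (sibling hashes from leaf to root): [76, 619, 188]

Answer: 76 619 188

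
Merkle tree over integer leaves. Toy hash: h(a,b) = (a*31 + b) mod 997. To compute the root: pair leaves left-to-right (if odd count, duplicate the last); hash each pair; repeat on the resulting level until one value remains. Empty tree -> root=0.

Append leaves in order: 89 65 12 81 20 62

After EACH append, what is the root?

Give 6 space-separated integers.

After append 89 (leaves=[89]):
  L0: [89]
  root=89
After append 65 (leaves=[89, 65]):
  L0: [89, 65]
  L1: h(89,65)=(89*31+65)%997=830 -> [830]
  root=830
After append 12 (leaves=[89, 65, 12]):
  L0: [89, 65, 12]
  L1: h(89,65)=(89*31+65)%997=830 h(12,12)=(12*31+12)%997=384 -> [830, 384]
  L2: h(830,384)=(830*31+384)%997=192 -> [192]
  root=192
After append 81 (leaves=[89, 65, 12, 81]):
  L0: [89, 65, 12, 81]
  L1: h(89,65)=(89*31+65)%997=830 h(12,81)=(12*31+81)%997=453 -> [830, 453]
  L2: h(830,453)=(830*31+453)%997=261 -> [261]
  root=261
After append 20 (leaves=[89, 65, 12, 81, 20]):
  L0: [89, 65, 12, 81, 20]
  L1: h(89,65)=(89*31+65)%997=830 h(12,81)=(12*31+81)%997=453 h(20,20)=(20*31+20)%997=640 -> [830, 453, 640]
  L2: h(830,453)=(830*31+453)%997=261 h(640,640)=(640*31+640)%997=540 -> [261, 540]
  L3: h(261,540)=(261*31+540)%997=655 -> [655]
  root=655
After append 62 (leaves=[89, 65, 12, 81, 20, 62]):
  L0: [89, 65, 12, 81, 20, 62]
  L1: h(89,65)=(89*31+65)%997=830 h(12,81)=(12*31+81)%997=453 h(20,62)=(20*31+62)%997=682 -> [830, 453, 682]
  L2: h(830,453)=(830*31+453)%997=261 h(682,682)=(682*31+682)%997=887 -> [261, 887]
  L3: h(261,887)=(261*31+887)%997=5 -> [5]
  root=5

Answer: 89 830 192 261 655 5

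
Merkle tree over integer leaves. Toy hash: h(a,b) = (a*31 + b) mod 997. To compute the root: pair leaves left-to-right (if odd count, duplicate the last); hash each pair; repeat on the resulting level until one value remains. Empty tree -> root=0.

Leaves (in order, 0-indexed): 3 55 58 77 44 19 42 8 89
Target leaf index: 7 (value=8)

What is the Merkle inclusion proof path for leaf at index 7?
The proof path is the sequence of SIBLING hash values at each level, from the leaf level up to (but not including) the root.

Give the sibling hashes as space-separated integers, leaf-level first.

Answer: 42 386 481 127

Derivation:
L0 (leaves): [3, 55, 58, 77, 44, 19, 42, 8, 89], target index=7
L1: h(3,55)=(3*31+55)%997=148 [pair 0] h(58,77)=(58*31+77)%997=878 [pair 1] h(44,19)=(44*31+19)%997=386 [pair 2] h(42,8)=(42*31+8)%997=313 [pair 3] h(89,89)=(89*31+89)%997=854 [pair 4] -> [148, 878, 386, 313, 854]
  Sibling for proof at L0: 42
L2: h(148,878)=(148*31+878)%997=481 [pair 0] h(386,313)=(386*31+313)%997=315 [pair 1] h(854,854)=(854*31+854)%997=409 [pair 2] -> [481, 315, 409]
  Sibling for proof at L1: 386
L3: h(481,315)=(481*31+315)%997=271 [pair 0] h(409,409)=(409*31+409)%997=127 [pair 1] -> [271, 127]
  Sibling for proof at L2: 481
L4: h(271,127)=(271*31+127)%997=552 [pair 0] -> [552]
  Sibling for proof at L3: 127
Root: 552
Proof path (sibling hashes from leaf to root): [42, 386, 481, 127]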